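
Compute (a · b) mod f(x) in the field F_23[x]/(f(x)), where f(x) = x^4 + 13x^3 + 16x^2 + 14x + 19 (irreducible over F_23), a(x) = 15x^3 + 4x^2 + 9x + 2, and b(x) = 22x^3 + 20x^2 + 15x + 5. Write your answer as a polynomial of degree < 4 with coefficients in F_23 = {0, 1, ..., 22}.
a · b ≡ 11x^2 + 16x + 13 (mod f(x))

Multiply in F_23[x]: a(x)·b(x) = (15x^3 + 4x^2 + 9x + 2)·(22x^3 + 20x^2 + 15x + 5) = 8x^6 + 20x^5 + 20x^4 + 14x^3 + 11x^2 + 6x + 10. This has degree ≥ 4, so divide by f(x) over F_23: 8x^6 + 20x^5 + 20x^4 + 14x^3 + 11x^2 + 6x + 10 = (8x^2 + 8x + 18)·(x^4 + 13x^3 + 16x^2 + 14x + 19) + (11x^2 + 16x + 13). Hence a·b ≡ 11x^2 + 16x + 13 (mod f). (F_23[x]/(f) is a field with 23^4 = 279841 elements since f is irreducible of degree 4.)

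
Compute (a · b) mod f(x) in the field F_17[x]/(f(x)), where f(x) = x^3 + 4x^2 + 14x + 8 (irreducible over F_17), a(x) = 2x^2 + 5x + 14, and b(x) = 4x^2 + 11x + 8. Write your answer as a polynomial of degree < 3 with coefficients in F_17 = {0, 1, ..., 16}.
a · b ≡ 9x^2 + 7x + 15 (mod f(x))

Multiply in F_17[x]: a(x)·b(x) = (2x^2 + 5x + 14)·(4x^2 + 11x + 8) = 8x^4 + 8x^3 + 8x^2 + 7x + 10. This has degree ≥ 3, so divide by f(x) over F_17: 8x^4 + 8x^3 + 8x^2 + 7x + 10 = (8x + 10)·(x^3 + 4x^2 + 14x + 8) + (9x^2 + 7x + 15). Hence a·b ≡ 9x^2 + 7x + 15 (mod f). (F_17[x]/(f) is a field with 17^3 = 4913 elements since f is irreducible of degree 3.)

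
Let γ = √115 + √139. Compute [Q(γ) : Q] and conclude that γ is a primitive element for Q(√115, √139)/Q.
[Q(γ) : Q] = 4 (equivalently, Q(γ) = Q(√115, √139))

Obviously Q(γ) ⊆ Q(√115, √139), and [Q(√115, √139):Q] = 4 (since 115, 139 are distinct squarefree integers > 1 with 15985 not a perfect square). To show equality we compute the minimal polynomial of γ. From γ = √115 + √139: γ^2 = 115 + 2√(15985) + 139 = 254 + 2√(15985), so γ^2 - 254 = 2√(15985); squaring, (γ^2 - 254)^2 = 4·15985, i.e. γ^4 - 508γ^2 + 64516 - 63940 = 0, i.e. γ^4 - 508γ^2 + 576 = 0. So γ is a root of x^4 - 508x^2 + 576. This polynomial is irreducible over Q: it has no rational root (each ±√115 ± √139 is irrational), and any factorization into two quadratics over Q would force √(15985) ∈ Q (pairing opposite roots) or √115, √139 ∈ Q (other pairings), all impossible. Hence [Q(γ):Q] = 4 = [Q(√115, √139):Q], so Q(γ) = Q(√115, √139).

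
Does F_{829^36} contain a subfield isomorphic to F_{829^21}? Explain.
No: F_{829^21} is not a subfield of F_{829^36}

F_{p^m} embeds in F_{p^n} iff m | n. Here 21 ∤ 36 (since 36 = 1·21 + 15 with remainder 15 ≠ 0), so F_{829^21} is not a subfield of F_{829^36}. Equivalently: if it were, the tower law would give 21 = [F_{829^21}:F_829] dividing [F_{829^36}:F_829] = 36, contradiction.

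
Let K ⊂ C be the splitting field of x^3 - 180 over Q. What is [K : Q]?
[K : Q] = 6

The roots of x^3 - 180 are ∛180, ω∛180, ω^2∛180 where ω = e^(2πi/3) is a primitive cube root of unity, so K = Q(∛180, ω). Now [Q(∛180):Q] = 3 (since 180 is not a perfect cube, x^3 - 180 is irreducible) and [Q(ω):Q] = 2. Both 2 and 3 divide [K:Q], and [K:Q] ≤ 3·2 = 6, so [K:Q] = 6. (Equivalently: Q(∛180) ⊂ R but ω ∉ R, so [K : Q(∛180)] = 2.)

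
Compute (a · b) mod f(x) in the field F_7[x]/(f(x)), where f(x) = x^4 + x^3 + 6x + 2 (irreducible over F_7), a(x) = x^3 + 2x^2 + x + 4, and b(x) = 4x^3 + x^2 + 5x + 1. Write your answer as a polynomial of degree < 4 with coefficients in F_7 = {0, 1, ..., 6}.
a · b ≡ 5x^3 + x^2 + 3x + 6 (mod f(x))

Multiply in F_7[x]: a(x)·b(x) = (x^3 + 2x^2 + x + 4)·(4x^3 + x^2 + 5x + 1) = 4x^6 + 2x^5 + 4x^4 + 4x^2 + 4. This has degree ≥ 4, so divide by f(x) over F_7: 4x^6 + 2x^5 + 4x^4 + 4x^2 + 4 = (4x^2 + 5x + 6)·(x^4 + x^3 + 6x + 2) + (5x^3 + x^2 + 3x + 6). Hence a·b ≡ 5x^3 + x^2 + 3x + 6 (mod f). (F_7[x]/(f) is a field with 7^4 = 2401 elements since f is irreducible of degree 4.)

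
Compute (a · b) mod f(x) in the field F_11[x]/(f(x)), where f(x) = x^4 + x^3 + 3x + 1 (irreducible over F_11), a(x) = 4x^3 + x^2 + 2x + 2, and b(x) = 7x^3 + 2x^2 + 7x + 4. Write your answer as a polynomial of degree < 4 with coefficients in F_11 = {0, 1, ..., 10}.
a · b ≡ 10x^3 + 7x + 6 (mod f(x))

Multiply in F_11[x]: a(x)·b(x) = (4x^3 + x^2 + 2x + 2)·(7x^3 + 2x^2 + 7x + 4) = 6x^6 + 4x^5 + 8x^3 + 8. This has degree ≥ 4, so divide by f(x) over F_11: 6x^6 + 4x^5 + 8x^3 + 8 = (6x^2 + 9x + 2)·(x^4 + x^3 + 3x + 1) + (10x^3 + 7x + 6). Hence a·b ≡ 10x^3 + 7x + 6 (mod f). (F_11[x]/(f) is a field with 11^4 = 14641 elements since f is irreducible of degree 4.)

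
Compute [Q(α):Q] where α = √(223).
[Q(α):Q] = 2

[Q(α):Q] equals the degree of the minimal polynomial of α. Here α^2 = 223 and x^2 - 223 is irreducible (d = 223 is squarefree, ≠ 1, hence not a square), so deg(m_α) = 2. Thus [Q(α):Q] = 2.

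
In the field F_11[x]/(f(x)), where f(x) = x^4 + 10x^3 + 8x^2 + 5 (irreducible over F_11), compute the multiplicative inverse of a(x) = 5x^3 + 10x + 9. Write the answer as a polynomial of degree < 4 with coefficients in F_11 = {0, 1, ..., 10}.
a(x)^(-1) ≡ 2x^2 + 6x + 4 (mod f(x))

Since f is irreducible over F_11, F_11[x]/(f) is a field and a(x) ≠ 0 has an inverse. Apply the extended Euclidean algorithm to f(x) and a(x) in F_11[x]: f(x) = (9x + 2)·a(x) + (6x^2 + 9x + 9);  a(x) = (10x + 7)·(6x^2 + 9x + 9) + (1). The last nonzero remainder is the constant 1 = gcd(f, a) in F_11. Back-substituting through the division chain expresses 1 = s(x)·a(x) + t(x)·f(x) with s(x) ≡ 2x^2 + 6x + 4 (mod f), so a(x)^(-1) ≡ s(x) = 2x^2 + 6x + 4 (mod f). Check: (5x^3 + 10x + 9)·(2x^2 + 6x + 4) = 10x^5 + 8x^4 + 7x^3 + x^2 + 6x + 3 ≡ 1 (mod x^4 + 10x^3 + 8x^2 + 5).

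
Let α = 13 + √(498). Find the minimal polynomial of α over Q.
m_α(x) = x^2 - 26x - 329

From α - 13 = √(498), squaring gives (α - 13)^2 = 498, i.e. α^2 - 26α + 169 = 498, so α^2 - 26α - 329 = 0. The discriminant of x^2 - 26x - 329 is (-26)^2 - 4·(-329) = 676 + 1316 = 1992, and 4·(498) is not a perfect square in Q since 498 is squarefree and ≠ 1. Hence x^2 - 26x - 329 is irreducible over Q and is the minimal polynomial of α.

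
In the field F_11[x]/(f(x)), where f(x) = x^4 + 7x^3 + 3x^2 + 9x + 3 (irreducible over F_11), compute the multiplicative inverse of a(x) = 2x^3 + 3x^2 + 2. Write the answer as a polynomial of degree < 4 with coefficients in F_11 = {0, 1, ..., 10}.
a(x)^(-1) ≡ 6x^3 + 4x^2 + 5x (mod f(x))

Since f is irreducible over F_11, F_11[x]/(f) is a field and a(x) ≠ 0 has an inverse. Apply the extended Euclidean algorithm to f(x) and a(x) in F_11[x]: f(x) = (6x)·a(x) + (3x^2 + 8x + 3);  a(x) = (8x + 9)·(3x^2 + 8x + 3) + (3x + 8);  (3x^2 + 8x + 3) = (x)·(3x + 8) + (3). The last nonzero remainder is the constant 3 = gcd(f, a) in F_11. Back-substituting through the division chain expresses 3 = s(x)·a(x) + t(x)·f(x) with s(x) ≡ 7x^3 + x^2 + 4x (mod f), so (7x^3 + x^2 + 4x)·a(x) ≡ 3 (mod f). Multiplying by 3^(-1) ≡ 4 in F_11 gives a(x)^(-1) ≡ 4·(7x^3 + x^2 + 4x) ≡ 6x^3 + 4x^2 + 5x (mod f). Check: (2x^3 + 3x^2 + 2)·(6x^3 + 4x^2 + 5x) = x^6 + 4x^5 + 5x^3 + 8x^2 + 10x ≡ 1 (mod x^4 + 7x^3 + 3x^2 + 9x + 3).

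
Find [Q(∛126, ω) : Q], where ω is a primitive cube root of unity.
[Q(∛126, ω) : Q] = 6

[Q(∛126):Q] = 3 (min poly x^3 - 126, irreducible since 126 is not a perfect cube). [Q(ω):Q] = 2 (min poly x^2 + x + 1). Since Q(∛126) ⊂ R and ω ∉ R, we have ω ∉ Q(∛126), so x^2 + x + 1 remains irreducible over Q(∛126) and [Q(∛126, ω) : Q(∛126)] = 2. By the tower law, [Q(∛126, ω) : Q] = 3 · 2 = 6. (In fact Q(∛126, ω) is the splitting field of x^3 - 126 over Q.)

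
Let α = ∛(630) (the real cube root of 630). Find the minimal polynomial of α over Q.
m_α(x) = x^3 - 630

α satisfies α^3 = 630, so x^3 - 630 annihilates α. By the rational root test, a rational root p/q (in lowest terms) of x^3 - 630 would satisfy p^3 = 630 q^3, forcing q = 1 and p^3 = 630; but 630 is not a perfect cube, contradiction. A monic cubic over Q with no rational root is irreducible (any nontrivial factorization would include a linear factor). Hence x^3 - 630 is the minimal polynomial of α, and in particular [Q(α):Q] = 3.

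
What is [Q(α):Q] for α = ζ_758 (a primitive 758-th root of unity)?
[Q(α):Q] = 378

The minimal polynomial of ζ_758 over Q is the 758-th cyclotomic polynomial Φ_758(x), which is irreducible over Q and has degree φ(758) = 378. Hence [Q(α):Q] = φ(758) = 378.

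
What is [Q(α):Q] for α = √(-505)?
[Q(α):Q] = 2

[Q(α):Q] equals the degree of the minimal polynomial of α. Here α^2 = -505 and x^2 + 505 is irreducible (d = -505 is squarefree, ≠ 1, hence not a square), so deg(m_α) = 2. Thus [Q(α):Q] = 2.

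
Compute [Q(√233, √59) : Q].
[Q(√233, √59) : Q] = 4

[Q(√233):Q] = 2 (min poly x^2 - 233, irreducible since 233 is squarefree > 1). For the top step, suppose √59 ∈ Q(√233), say √59 = c + d√233 with c, d ∈ Q. Squaring: 59 = c^2 + 233d^2 + 2cd√233. Since √233 ∉ Q this forces 2cd = 0. If d = 0 then √59 = c ∈ Q, contradicting 59 squarefree > 1. If c = 0 then 59 = 233d^2, so 233·59 = (233d)^2 is a perfect square in Q — but 233·59 = 13747 is not a perfect square (since 233 and 59 are distinct squarefree integers). Contradiction. Hence √59 ∉ Q(√233), so x^2 - 59 stays irreducible over Q(√233) and [Q(√233, √59) : Q(√233)] = 2. By the tower law, [Q(√233, √59) : Q] = 2 · 2 = 4.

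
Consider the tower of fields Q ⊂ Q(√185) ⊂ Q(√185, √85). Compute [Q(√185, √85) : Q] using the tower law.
[Q(√185, √85) : Q] = 4

[Q(√185):Q] = 2 (min poly x^2 - 185, irreducible since 185 is squarefree > 1). For the top step, suppose √85 ∈ Q(√185), say √85 = c + d√185 with c, d ∈ Q. Squaring: 85 = c^2 + 185d^2 + 2cd√185. Since √185 ∉ Q this forces 2cd = 0. If d = 0 then √85 = c ∈ Q, contradicting 85 squarefree > 1. If c = 0 then 85 = 185d^2, so 185·85 = (185d)^2 is a perfect square in Q — but 185·85 = 15725 is not a perfect square (since 185 and 85 are distinct squarefree integers). Contradiction. Hence √85 ∉ Q(√185), so x^2 - 85 stays irreducible over Q(√185) and [Q(√185, √85) : Q(√185)] = 2. By the tower law, [Q(√185, √85) : Q] = 2 · 2 = 4.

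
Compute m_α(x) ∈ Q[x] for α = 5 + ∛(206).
m_α(x) = x^3 - 15x^2 + 75x - 331

Set β = α - 5 = ∛(206), so β^3 = 206. Then (α - 5)^3 - 206 = 0, i.e. α is a root of g(x) = (x - 5)^3 - 206 = x^3 - 15x^2 + 75x - 331. Since g(x) = h(x - 5) where h(x) = x^3 - 206, and h is irreducible over Q (because 206 is not a perfect cube, so h has no rational root, and a monic cubic with no rational root is irreducible), g is also irreducible (irreducibility is preserved under the substitution x → x - 5). Hence m_α(x) = x^3 - 15x^2 + 75x - 331.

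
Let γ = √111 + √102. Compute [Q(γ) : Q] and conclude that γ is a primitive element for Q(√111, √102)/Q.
[Q(γ) : Q] = 4 (equivalently, Q(γ) = Q(√111, √102))

Obviously Q(γ) ⊆ Q(√111, √102), and [Q(√111, √102):Q] = 4 (since 111, 102 are distinct squarefree integers > 1 with 11322 not a perfect square). To show equality we compute the minimal polynomial of γ. From γ = √111 + √102: γ^2 = 111 + 2√(11322) + 102 = 213 + 2√(11322), so γ^2 - 213 = 2√(11322); squaring, (γ^2 - 213)^2 = 4·11322, i.e. γ^4 - 426γ^2 + 45369 - 45288 = 0, i.e. γ^4 - 426γ^2 + 81 = 0. So γ is a root of x^4 - 426x^2 + 81. This polynomial is irreducible over Q: it has no rational root (each ±√111 ± √102 is irrational), and any factorization into two quadratics over Q would force √(11322) ∈ Q (pairing opposite roots) or √111, √102 ∈ Q (other pairings), all impossible. Hence [Q(γ):Q] = 4 = [Q(√111, √102):Q], so Q(γ) = Q(√111, √102).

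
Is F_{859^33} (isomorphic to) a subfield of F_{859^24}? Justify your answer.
No: F_{859^33} is not a subfield of F_{859^24}

F_{p^m} embeds in F_{p^n} iff m | n. Here 33 ∤ 24 (since 24 = 0·33 + 24 with remainder 24 ≠ 0), so F_{859^33} is not a subfield of F_{859^24}. Equivalently: if it were, the tower law would give 33 = [F_{859^33}:F_859] dividing [F_{859^24}:F_859] = 24, contradiction.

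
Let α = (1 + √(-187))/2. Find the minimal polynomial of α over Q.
m_α(x) = x^2 - x + 47

From 2α - 1 = √(-187), squaring gives (2α - 1)^2 = -187, i.e. 4α^2 - 4α + 1 = -187, so α^2 - α + (1 + 187)/4 = 0. Since -187 ≡ 1 (mod 4), (1 + 187)/4 = 47 ∈ Z. The polynomial x^2 - x + 47 has discriminant 1 - 4·(47) = -187, which is not a perfect square in Q (d = -187 is squarefree and ≠ 1), so x^2 - x + 47 is irreducible over Q. It is the minimal polynomial of α.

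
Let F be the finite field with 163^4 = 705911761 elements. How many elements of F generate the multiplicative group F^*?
There are φ(705911760) = 183582720 primitive elements

F_q^* is cyclic of order q - 1 = 705911760. A cyclic group of order m has exactly φ(m) generators. Here m = 705911760 = 2^4 · 3^4 · 5 · 41 · 2657, so the number of primitive elements is φ(705911760) = 183582720.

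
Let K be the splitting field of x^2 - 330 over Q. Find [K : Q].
[K : Q] = 2

f(x) = x^2 - 330 factors as (x - √330)(x + √330). The splitting field is K = Q(√330). Since 330 is squarefree and > 1, it is not a perfect square, so x^2 - 330 is irreducible over Q and [Q(√330) : Q] = 2. Hence [K : Q] = 2.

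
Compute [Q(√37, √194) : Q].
[Q(√37, √194) : Q] = 4

[Q(√37):Q] = 2 (min poly x^2 - 37, irreducible since 37 is squarefree > 1). For the top step, suppose √194 ∈ Q(√37), say √194 = c + d√37 with c, d ∈ Q. Squaring: 194 = c^2 + 37d^2 + 2cd√37. Since √37 ∉ Q this forces 2cd = 0. If d = 0 then √194 = c ∈ Q, contradicting 194 squarefree > 1. If c = 0 then 194 = 37d^2, so 37·194 = (37d)^2 is a perfect square in Q — but 37·194 = 7178 is not a perfect square (since 37 and 194 are distinct squarefree integers). Contradiction. Hence √194 ∉ Q(√37), so x^2 - 194 stays irreducible over Q(√37) and [Q(√37, √194) : Q(√37)] = 2. By the tower law, [Q(√37, √194) : Q] = 2 · 2 = 4.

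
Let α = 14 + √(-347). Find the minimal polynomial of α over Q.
m_α(x) = x^2 - 28x + 543

From α - 14 = √(-347), squaring gives (α - 14)^2 = -347, i.e. α^2 - 28α + 196 = -347, so α^2 - 28α + 543 = 0. The discriminant of x^2 - 28x + 543 is (-28)^2 - 4·(543) = 784 - 2172 = -1388, and 4·(-347) is not a perfect square in Q since -347 is squarefree and ≠ 1. Hence x^2 - 28x + 543 is irreducible over Q and is the minimal polynomial of α.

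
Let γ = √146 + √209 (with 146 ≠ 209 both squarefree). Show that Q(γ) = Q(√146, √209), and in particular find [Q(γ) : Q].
[Q(γ) : Q] = 4 (equivalently, Q(γ) = Q(√146, √209))

Obviously Q(γ) ⊆ Q(√146, √209), and [Q(√146, √209):Q] = 4 (since 146, 209 are distinct squarefree integers > 1 with 30514 not a perfect square). To show equality we compute the minimal polynomial of γ. From γ = √146 + √209: γ^2 = 146 + 2√(30514) + 209 = 355 + 2√(30514), so γ^2 - 355 = 2√(30514); squaring, (γ^2 - 355)^2 = 4·30514, i.e. γ^4 - 710γ^2 + 126025 - 122056 = 0, i.e. γ^4 - 710γ^2 + 3969 = 0. So γ is a root of x^4 - 710x^2 + 3969. This polynomial is irreducible over Q: it has no rational root (each ±√146 ± √209 is irrational), and any factorization into two quadratics over Q would force √(30514) ∈ Q (pairing opposite roots) or √146, √209 ∈ Q (other pairings), all impossible. Hence [Q(γ):Q] = 4 = [Q(√146, √209):Q], so Q(γ) = Q(√146, √209).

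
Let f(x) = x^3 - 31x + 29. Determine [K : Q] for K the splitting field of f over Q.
[K : Q] = 6

By the rational root test, any rational root of the monic integer polynomial f(x) = x^3 - 31x + 29 must be an integer dividing the constant term 29, i.e. one of ±{1, 29}. Evaluating: f(1) = -1, f(-1) = 59, f(29) = 23519, f(-29) = -23461; none is 0, so f has no rational root and is therefore irreducible over Q (a cubic with no linear factor over a field is irreducible). For an irreducible cubic, the Galois group is A_3 or S_3 according as the discriminant disc(f) = -4a^3 - 27b^2 = -4·(-31)^3 - 27·(29)^2 = 96457 is or is not a square in Q. Here disc(f) = 96457 is not a perfect square in Q, so the Galois group of f over Q is not contained in A_3 and must be all of S_3. The splitting field has degree |S_3| = 6 over Q, so [K : Q] = 6.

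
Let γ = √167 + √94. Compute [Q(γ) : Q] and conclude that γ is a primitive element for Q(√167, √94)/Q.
[Q(γ) : Q] = 4 (equivalently, Q(γ) = Q(√167, √94))

Obviously Q(γ) ⊆ Q(√167, √94), and [Q(√167, √94):Q] = 4 (since 167, 94 are distinct squarefree integers > 1 with 15698 not a perfect square). To show equality we compute the minimal polynomial of γ. From γ = √167 + √94: γ^2 = 167 + 2√(15698) + 94 = 261 + 2√(15698), so γ^2 - 261 = 2√(15698); squaring, (γ^2 - 261)^2 = 4·15698, i.e. γ^4 - 522γ^2 + 68121 - 62792 = 0, i.e. γ^4 - 522γ^2 + 5329 = 0. So γ is a root of x^4 - 522x^2 + 5329. This polynomial is irreducible over Q: it has no rational root (each ±√167 ± √94 is irrational), and any factorization into two quadratics over Q would force √(15698) ∈ Q (pairing opposite roots) or √167, √94 ∈ Q (other pairings), all impossible. Hence [Q(γ):Q] = 4 = [Q(√167, √94):Q], so Q(γ) = Q(√167, √94).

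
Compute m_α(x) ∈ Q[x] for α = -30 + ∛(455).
m_α(x) = x^3 + 90x^2 + 2700x + 26545

Set β = α + 30 = ∛(455), so β^3 = 455. Then (α + 30)^3 - 455 = 0, i.e. α is a root of g(x) = (x + 30)^3 - 455 = x^3 + 90x^2 + 2700x + 26545. Since g(x) = h(x + 30) where h(x) = x^3 - 455, and h is irreducible over Q (because 455 is not a perfect cube, so h has no rational root, and a monic cubic with no rational root is irreducible), g is also irreducible (irreducibility is preserved under the substitution x → x + 30). Hence m_α(x) = x^3 + 90x^2 + 2700x + 26545.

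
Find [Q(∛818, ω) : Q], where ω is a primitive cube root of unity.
[Q(∛818, ω) : Q] = 6

[Q(∛818):Q] = 3 (min poly x^3 - 818, irreducible since 818 is not a perfect cube). [Q(ω):Q] = 2 (min poly x^2 + x + 1). Since Q(∛818) ⊂ R and ω ∉ R, we have ω ∉ Q(∛818), so x^2 + x + 1 remains irreducible over Q(∛818) and [Q(∛818, ω) : Q(∛818)] = 2. By the tower law, [Q(∛818, ω) : Q] = 3 · 2 = 6. (In fact Q(∛818, ω) is the splitting field of x^3 - 818 over Q.)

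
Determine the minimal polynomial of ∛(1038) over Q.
m_α(x) = x^3 - 1038

α satisfies α^3 = 1038, so x^3 - 1038 annihilates α. By the rational root test, a rational root p/q (in lowest terms) of x^3 - 1038 would satisfy p^3 = 1038 q^3, forcing q = 1 and p^3 = 1038; but 1038 is not a perfect cube, contradiction. A monic cubic over Q with no rational root is irreducible (any nontrivial factorization would include a linear factor). Hence x^3 - 1038 is the minimal polynomial of α, and in particular [Q(α):Q] = 3.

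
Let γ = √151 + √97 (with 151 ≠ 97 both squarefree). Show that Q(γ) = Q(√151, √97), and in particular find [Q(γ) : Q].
[Q(γ) : Q] = 4 (equivalently, Q(γ) = Q(√151, √97))

Obviously Q(γ) ⊆ Q(√151, √97), and [Q(√151, √97):Q] = 4 (since 151, 97 are distinct squarefree integers > 1 with 14647 not a perfect square). To show equality we compute the minimal polynomial of γ. From γ = √151 + √97: γ^2 = 151 + 2√(14647) + 97 = 248 + 2√(14647), so γ^2 - 248 = 2√(14647); squaring, (γ^2 - 248)^2 = 4·14647, i.e. γ^4 - 496γ^2 + 61504 - 58588 = 0, i.e. γ^4 - 496γ^2 + 2916 = 0. So γ is a root of x^4 - 496x^2 + 2916. This polynomial is irreducible over Q: it has no rational root (each ±√151 ± √97 is irrational), and any factorization into two quadratics over Q would force √(14647) ∈ Q (pairing opposite roots) or √151, √97 ∈ Q (other pairings), all impossible. Hence [Q(γ):Q] = 4 = [Q(√151, √97):Q], so Q(γ) = Q(√151, √97).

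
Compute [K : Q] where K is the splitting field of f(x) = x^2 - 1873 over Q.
[K : Q] = 2

f(x) = x^2 - 1873 factors as (x - √1873)(x + √1873). The splitting field is K = Q(√1873). Since 1873 is squarefree and > 1, it is not a perfect square, so x^2 - 1873 is irreducible over Q and [Q(√1873) : Q] = 2. Hence [K : Q] = 2.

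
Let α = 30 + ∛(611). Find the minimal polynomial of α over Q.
m_α(x) = x^3 - 90x^2 + 2700x - 27611

Set β = α - 30 = ∛(611), so β^3 = 611. Then (α - 30)^3 - 611 = 0, i.e. α is a root of g(x) = (x - 30)^3 - 611 = x^3 - 90x^2 + 2700x - 27611. Since g(x) = h(x - 30) where h(x) = x^3 - 611, and h is irreducible over Q (because 611 is not a perfect cube, so h has no rational root, and a monic cubic with no rational root is irreducible), g is also irreducible (irreducibility is preserved under the substitution x → x - 30). Hence m_α(x) = x^3 - 90x^2 + 2700x - 27611.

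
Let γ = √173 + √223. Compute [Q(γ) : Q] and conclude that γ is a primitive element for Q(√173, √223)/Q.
[Q(γ) : Q] = 4 (equivalently, Q(γ) = Q(√173, √223))

Obviously Q(γ) ⊆ Q(√173, √223), and [Q(√173, √223):Q] = 4 (since 173, 223 are distinct squarefree integers > 1 with 38579 not a perfect square). To show equality we compute the minimal polynomial of γ. From γ = √173 + √223: γ^2 = 173 + 2√(38579) + 223 = 396 + 2√(38579), so γ^2 - 396 = 2√(38579); squaring, (γ^2 - 396)^2 = 4·38579, i.e. γ^4 - 792γ^2 + 156816 - 154316 = 0, i.e. γ^4 - 792γ^2 + 2500 = 0. So γ is a root of x^4 - 792x^2 + 2500. This polynomial is irreducible over Q: it has no rational root (each ±√173 ± √223 is irrational), and any factorization into two quadratics over Q would force √(38579) ∈ Q (pairing opposite roots) or √173, √223 ∈ Q (other pairings), all impossible. Hence [Q(γ):Q] = 4 = [Q(√173, √223):Q], so Q(γ) = Q(√173, √223).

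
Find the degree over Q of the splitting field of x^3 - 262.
[K : Q] = 6

The roots of x^3 - 262 are ∛262, ω∛262, ω^2∛262 where ω = e^(2πi/3) is a primitive cube root of unity, so K = Q(∛262, ω). Now [Q(∛262):Q] = 3 (since 262 is not a perfect cube, x^3 - 262 is irreducible) and [Q(ω):Q] = 2. Both 2 and 3 divide [K:Q], and [K:Q] ≤ 3·2 = 6, so [K:Q] = 6. (Equivalently: Q(∛262) ⊂ R but ω ∉ R, so [K : Q(∛262)] = 2.)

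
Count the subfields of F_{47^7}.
F_{47^7} has 2 subfields

The subfields of F_{p^n} are exactly the fields F_{p^d} for d | n (each is the fixed field of the unique index-d subgroup of Gal(F_{p^n}/F_p) ≅ Z/nZ). The divisors of n = 7 are {1, 7}, giving 2 subfields: F_{47^1}, F_{47^7}.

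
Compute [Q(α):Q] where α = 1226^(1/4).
[Q(α):Q] = 4

α is a root of x^4 - 1226. By Eisenstein's criterion at the prime p = 2 (which divides the constant term 1226 but p^2 = 4 does not, since 1226 is squarefree), x^4 - 1226 is irreducible over Q. Hence [Q(α):Q] = 4.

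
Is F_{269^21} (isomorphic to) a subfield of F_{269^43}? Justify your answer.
No: F_{269^21} is not a subfield of F_{269^43}

F_{p^m} embeds in F_{p^n} iff m | n. Here 21 ∤ 43 (since 43 = 2·21 + 1 with remainder 1 ≠ 0), so F_{269^21} is not a subfield of F_{269^43}. Equivalently: if it were, the tower law would give 21 = [F_{269^21}:F_269] dividing [F_{269^43}:F_269] = 43, contradiction.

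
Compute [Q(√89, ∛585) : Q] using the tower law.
[Q(√89, ∛585) : Q] = 6

Let L = Q(√89, ∛585). Since Q(√89) ⊂ L and [Q(√89):Q] = 2, the tower law gives 2 | [L:Q]. Likewise Q(∛585) ⊂ L with [Q(∛585):Q] = 3 (because 585 is not a perfect cube), so 3 | [L:Q]. As gcd(2,3) = 1, [L:Q] is divisible by 6. Conversely L is generated over Q by √89 and ∛585, so [L:Q] ≤ 2·3 = 6. Therefore [Q(√89, ∛585) : Q] = 6.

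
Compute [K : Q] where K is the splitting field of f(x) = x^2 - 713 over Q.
[K : Q] = 2

f(x) = x^2 - 713 factors as (x - √713)(x + √713). The splitting field is K = Q(√713). Since 713 is squarefree and > 1, it is not a perfect square, so x^2 - 713 is irreducible over Q and [Q(√713) : Q] = 2. Hence [K : Q] = 2.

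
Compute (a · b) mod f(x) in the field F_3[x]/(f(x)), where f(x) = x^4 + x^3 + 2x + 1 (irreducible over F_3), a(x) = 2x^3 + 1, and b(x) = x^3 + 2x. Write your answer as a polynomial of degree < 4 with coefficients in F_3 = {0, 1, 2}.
a · b ≡ 2x^2 + x (mod f(x))

Multiply in F_3[x]: a(x)·b(x) = (2x^3 + 1)·(x^3 + 2x) = 2x^6 + x^4 + x^3 + 2x. This has degree ≥ 4, so divide by f(x) over F_3: 2x^6 + x^4 + x^3 + 2x = (2x^2 + x)·(x^4 + x^3 + 2x + 1) + (2x^2 + x). Hence a·b ≡ 2x^2 + x (mod f). (F_3[x]/(f) is a field with 3^4 = 81 elements since f is irreducible of degree 4.)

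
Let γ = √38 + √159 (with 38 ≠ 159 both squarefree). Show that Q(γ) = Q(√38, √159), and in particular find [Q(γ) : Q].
[Q(γ) : Q] = 4 (equivalently, Q(γ) = Q(√38, √159))

Obviously Q(γ) ⊆ Q(√38, √159), and [Q(√38, √159):Q] = 4 (since 38, 159 are distinct squarefree integers > 1 with 6042 not a perfect square). To show equality we compute the minimal polynomial of γ. From γ = √38 + √159: γ^2 = 38 + 2√(6042) + 159 = 197 + 2√(6042), so γ^2 - 197 = 2√(6042); squaring, (γ^2 - 197)^2 = 4·6042, i.e. γ^4 - 394γ^2 + 38809 - 24168 = 0, i.e. γ^4 - 394γ^2 + 14641 = 0. So γ is a root of x^4 - 394x^2 + 14641. This polynomial is irreducible over Q: it has no rational root (each ±√38 ± √159 is irrational), and any factorization into two quadratics over Q would force √(6042) ∈ Q (pairing opposite roots) or √38, √159 ∈ Q (other pairings), all impossible. Hence [Q(γ):Q] = 4 = [Q(√38, √159):Q], so Q(γ) = Q(√38, √159).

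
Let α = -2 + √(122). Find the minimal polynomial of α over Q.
m_α(x) = x^2 + 4x - 118

From α + 2 = √(122), squaring gives (α + 2)^2 = 122, i.e. α^2 + 4α + 4 = 122, so α^2 + 4α - 118 = 0. The discriminant of x^2 + 4x - 118 is (4)^2 - 4·(-118) = 16 + 472 = 488, and 4·(122) is not a perfect square in Q since 122 is squarefree and ≠ 1. Hence x^2 + 4x - 118 is irreducible over Q and is the minimal polynomial of α.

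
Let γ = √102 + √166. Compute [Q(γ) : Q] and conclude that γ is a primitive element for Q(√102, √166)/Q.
[Q(γ) : Q] = 4 (equivalently, Q(γ) = Q(√102, √166))

Obviously Q(γ) ⊆ Q(√102, √166), and [Q(√102, √166):Q] = 4 (since 102, 166 are distinct squarefree integers > 1 with 16932 not a perfect square). To show equality we compute the minimal polynomial of γ. From γ = √102 + √166: γ^2 = 102 + 2√(16932) + 166 = 268 + 2√(16932), so γ^2 - 268 = 2√(16932); squaring, (γ^2 - 268)^2 = 4·16932, i.e. γ^4 - 536γ^2 + 71824 - 67728 = 0, i.e. γ^4 - 536γ^2 + 4096 = 0. So γ is a root of x^4 - 536x^2 + 4096. This polynomial is irreducible over Q: it has no rational root (each ±√102 ± √166 is irrational), and any factorization into two quadratics over Q would force √(16932) ∈ Q (pairing opposite roots) or √102, √166 ∈ Q (other pairings), all impossible. Hence [Q(γ):Q] = 4 = [Q(√102, √166):Q], so Q(γ) = Q(√102, √166).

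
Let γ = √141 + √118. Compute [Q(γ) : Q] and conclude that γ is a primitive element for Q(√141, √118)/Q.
[Q(γ) : Q] = 4 (equivalently, Q(γ) = Q(√141, √118))

Obviously Q(γ) ⊆ Q(√141, √118), and [Q(√141, √118):Q] = 4 (since 141, 118 are distinct squarefree integers > 1 with 16638 not a perfect square). To show equality we compute the minimal polynomial of γ. From γ = √141 + √118: γ^2 = 141 + 2√(16638) + 118 = 259 + 2√(16638), so γ^2 - 259 = 2√(16638); squaring, (γ^2 - 259)^2 = 4·16638, i.e. γ^4 - 518γ^2 + 67081 - 66552 = 0, i.e. γ^4 - 518γ^2 + 529 = 0. So γ is a root of x^4 - 518x^2 + 529. This polynomial is irreducible over Q: it has no rational root (each ±√141 ± √118 is irrational), and any factorization into two quadratics over Q would force √(16638) ∈ Q (pairing opposite roots) or √141, √118 ∈ Q (other pairings), all impossible. Hence [Q(γ):Q] = 4 = [Q(√141, √118):Q], so Q(γ) = Q(√141, √118).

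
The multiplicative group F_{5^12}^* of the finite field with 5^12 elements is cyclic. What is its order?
|F_{5^12}^*| = 244140624

F_{5^12} has 5^12 = 244140625 elements; its multiplicative group consists of all nonzero elements, so |F_{5^12}^*| = 244140625 - 1 = 244140624. (It is cyclic since any finite subgroup of the multiplicative group of a field is cyclic.)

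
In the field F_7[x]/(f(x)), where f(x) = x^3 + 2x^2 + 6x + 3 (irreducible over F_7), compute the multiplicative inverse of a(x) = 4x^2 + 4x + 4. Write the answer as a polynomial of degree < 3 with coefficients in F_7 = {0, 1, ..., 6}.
a(x)^(-1) ≡ 3x^2 + x + 3 (mod f(x))

Since f is irreducible over F_7, F_7[x]/(f) is a field and a(x) ≠ 0 has an inverse. Apply the extended Euclidean algorithm to f(x) and a(x) in F_7[x]: f(x) = (2x + 2)·a(x) + (4x + 2);  a(x) = (x + 4)·(4x + 2) + (3). The last nonzero remainder is the constant 3 = gcd(f, a) in F_7. Back-substituting through the division chain expresses 3 = s(x)·a(x) + t(x)·f(x) with s(x) ≡ 2x^2 + 3x + 2 (mod f), so (2x^2 + 3x + 2)·a(x) ≡ 3 (mod f). Multiplying by 3^(-1) ≡ 5 in F_7 gives a(x)^(-1) ≡ 5·(2x^2 + 3x + 2) ≡ 3x^2 + x + 3 (mod f). Check: (4x^2 + 4x + 4)·(3x^2 + x + 3) = 5x^4 + 2x^3 + 2x + 5 ≡ 1 (mod x^3 + 2x^2 + 6x + 3).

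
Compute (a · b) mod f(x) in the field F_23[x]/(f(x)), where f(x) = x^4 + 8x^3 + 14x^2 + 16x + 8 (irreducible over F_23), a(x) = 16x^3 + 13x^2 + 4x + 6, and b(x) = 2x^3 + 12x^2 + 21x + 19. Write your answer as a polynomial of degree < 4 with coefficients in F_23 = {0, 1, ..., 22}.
a · b ≡ 17x^3 + 3x^2 + 8x + 3 (mod f(x))

Multiply in F_23[x]: a(x)·b(x) = (16x^3 + 13x^2 + 4x + 6)·(2x^3 + 12x^2 + 21x + 19) = 9x^6 + 11x^5 + 17x^4 + 16x^3 + 12x^2 + 18x + 22. This has degree ≥ 4, so divide by f(x) over F_23: 9x^6 + 11x^5 + 17x^4 + 16x^3 + 12x^2 + 18x + 22 = (9x^2 + 8x + 11)·(x^4 + 8x^3 + 14x^2 + 16x + 8) + (17x^3 + 3x^2 + 8x + 3). Hence a·b ≡ 17x^3 + 3x^2 + 8x + 3 (mod f). (F_23[x]/(f) is a field with 23^4 = 279841 elements since f is irreducible of degree 4.)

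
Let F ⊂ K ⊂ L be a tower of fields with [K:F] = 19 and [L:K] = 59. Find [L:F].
[L:F] = 1121

The tower law says that for any tower of field extensions F ⊂ K ⊂ L with finite degrees, [L:F] = [L:K] · [K:F]. Here this gives [L:F] = 59 · 19 = 1121.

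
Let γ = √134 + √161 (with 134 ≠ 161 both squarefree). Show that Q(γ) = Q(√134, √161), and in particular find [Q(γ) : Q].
[Q(γ) : Q] = 4 (equivalently, Q(γ) = Q(√134, √161))

Obviously Q(γ) ⊆ Q(√134, √161), and [Q(√134, √161):Q] = 4 (since 134, 161 are distinct squarefree integers > 1 with 21574 not a perfect square). To show equality we compute the minimal polynomial of γ. From γ = √134 + √161: γ^2 = 134 + 2√(21574) + 161 = 295 + 2√(21574), so γ^2 - 295 = 2√(21574); squaring, (γ^2 - 295)^2 = 4·21574, i.e. γ^4 - 590γ^2 + 87025 - 86296 = 0, i.e. γ^4 - 590γ^2 + 729 = 0. So γ is a root of x^4 - 590x^2 + 729. This polynomial is irreducible over Q: it has no rational root (each ±√134 ± √161 is irrational), and any factorization into two quadratics over Q would force √(21574) ∈ Q (pairing opposite roots) or √134, √161 ∈ Q (other pairings), all impossible. Hence [Q(γ):Q] = 4 = [Q(√134, √161):Q], so Q(γ) = Q(√134, √161).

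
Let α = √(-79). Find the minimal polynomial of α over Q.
m_α(x) = x^2 + 79

α satisfies α^2 + 79 = 0, so x^2 + 79 annihilates α. Since d = -79 is squarefree and ≠ 1, it is not a perfect square in Q, so x^2 + 79 has no rational root and is therefore irreducible over Q (a degree-2 polynomial over a field is irreducible iff it has no root). Hence m_α(x) = x^2 + 79.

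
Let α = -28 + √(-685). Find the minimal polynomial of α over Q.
m_α(x) = x^2 + 56x + 1469

From α + 28 = √(-685), squaring gives (α + 28)^2 = -685, i.e. α^2 + 56α + 784 = -685, so α^2 + 56α + 1469 = 0. The discriminant of x^2 + 56x + 1469 is (56)^2 - 4·(1469) = 3136 - 5876 = -2740, and 4·(-685) is not a perfect square in Q since -685 is squarefree and ≠ 1. Hence x^2 + 56x + 1469 is irreducible over Q and is the minimal polynomial of α.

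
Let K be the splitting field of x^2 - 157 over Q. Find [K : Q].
[K : Q] = 2

f(x) = x^2 - 157 factors as (x - √157)(x + √157). The splitting field is K = Q(√157). Since 157 is squarefree and > 1, it is not a perfect square, so x^2 - 157 is irreducible over Q and [Q(√157) : Q] = 2. Hence [K : Q] = 2.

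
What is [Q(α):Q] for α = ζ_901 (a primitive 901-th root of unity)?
[Q(α):Q] = 832

The minimal polynomial of ζ_901 over Q is the 901-th cyclotomic polynomial Φ_901(x), which is irreducible over Q and has degree φ(901) = 832. Hence [Q(α):Q] = φ(901) = 832.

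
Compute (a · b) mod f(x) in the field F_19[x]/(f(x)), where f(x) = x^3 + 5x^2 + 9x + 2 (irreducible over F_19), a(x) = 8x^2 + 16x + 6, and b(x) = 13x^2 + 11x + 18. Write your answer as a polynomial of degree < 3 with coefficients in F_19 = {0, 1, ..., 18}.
a · b ≡ 12x^2 + 15x + 5 (mod f(x))

Multiply in F_19[x]: a(x)·b(x) = (8x^2 + 16x + 6)·(13x^2 + 11x + 18) = 9x^4 + 11x^3 + 18x^2 + 12x + 13. This has degree ≥ 3, so divide by f(x) over F_19: 9x^4 + 11x^3 + 18x^2 + 12x + 13 = (9x + 4)·(x^3 + 5x^2 + 9x + 2) + (12x^2 + 15x + 5). Hence a·b ≡ 12x^2 + 15x + 5 (mod f). (F_19[x]/(f) is a field with 19^3 = 6859 elements since f is irreducible of degree 3.)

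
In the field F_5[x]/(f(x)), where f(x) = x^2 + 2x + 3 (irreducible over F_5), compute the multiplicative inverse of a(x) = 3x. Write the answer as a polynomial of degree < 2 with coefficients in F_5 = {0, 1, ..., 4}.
a(x)^(-1) ≡ x + 2 (mod f(x))

Since f is irreducible over F_5, F_5[x]/(f) is a field and a(x) ≠ 0 has an inverse. Apply the extended Euclidean algorithm to f(x) and a(x) in F_5[x]: f(x) = (2x + 4)·a(x) + (3). The last nonzero remainder is the constant 3 = gcd(f, a) in F_5. Back-substituting through the division chain expresses 3 = s(x)·a(x) + t(x)·f(x) with s(x) ≡ 3x + 1 (mod f), so (3x + 1)·a(x) ≡ 3 (mod f). Multiplying by 3^(-1) ≡ 2 in F_5 gives a(x)^(-1) ≡ 2·(3x + 1) ≡ x + 2 (mod f). Check: (3x)·(x + 2) = 3x^2 + x ≡ 1 (mod x^2 + 2x + 3).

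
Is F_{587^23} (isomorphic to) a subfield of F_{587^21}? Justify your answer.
No: F_{587^23} is not a subfield of F_{587^21}

F_{p^m} embeds in F_{p^n} iff m | n. Here 23 ∤ 21 (since 21 = 0·23 + 21 with remainder 21 ≠ 0), so F_{587^23} is not a subfield of F_{587^21}. Equivalently: if it were, the tower law would give 23 = [F_{587^23}:F_587] dividing [F_{587^21}:F_587] = 21, contradiction.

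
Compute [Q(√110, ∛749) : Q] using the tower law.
[Q(√110, ∛749) : Q] = 6

Let L = Q(√110, ∛749). Since Q(√110) ⊂ L and [Q(√110):Q] = 2, the tower law gives 2 | [L:Q]. Likewise Q(∛749) ⊂ L with [Q(∛749):Q] = 3 (because 749 is not a perfect cube), so 3 | [L:Q]. As gcd(2,3) = 1, [L:Q] is divisible by 6. Conversely L is generated over Q by √110 and ∛749, so [L:Q] ≤ 2·3 = 6. Therefore [Q(√110, ∛749) : Q] = 6.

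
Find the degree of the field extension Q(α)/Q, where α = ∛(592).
[Q(α):Q] = 3

The minimal polynomial of α is x^3 - 592, irreducible over Q since 592 is not a perfect cube (so x^3 - 592 has no rational root). Hence [Q(α):Q] = deg(m_α) = 3.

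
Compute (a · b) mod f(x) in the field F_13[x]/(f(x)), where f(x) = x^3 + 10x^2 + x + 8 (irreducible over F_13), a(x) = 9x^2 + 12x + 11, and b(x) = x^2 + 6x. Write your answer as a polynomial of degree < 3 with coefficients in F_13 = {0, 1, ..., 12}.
a · b ≡ 2x^2 + 5x + 10 (mod f(x))

Multiply in F_13[x]: a(x)·b(x) = (9x^2 + 12x + 11)·(x^2 + 6x) = 9x^4 + x^3 + 5x^2 + x. This has degree ≥ 3, so divide by f(x) over F_13: 9x^4 + x^3 + 5x^2 + x = (9x + 2)·(x^3 + 10x^2 + x + 8) + (2x^2 + 5x + 10). Hence a·b ≡ 2x^2 + 5x + 10 (mod f). (F_13[x]/(f) is a field with 13^3 = 2197 elements since f is irreducible of degree 3.)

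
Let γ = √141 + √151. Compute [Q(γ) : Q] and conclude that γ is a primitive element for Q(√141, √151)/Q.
[Q(γ) : Q] = 4 (equivalently, Q(γ) = Q(√141, √151))

Obviously Q(γ) ⊆ Q(√141, √151), and [Q(√141, √151):Q] = 4 (since 141, 151 are distinct squarefree integers > 1 with 21291 not a perfect square). To show equality we compute the minimal polynomial of γ. From γ = √141 + √151: γ^2 = 141 + 2√(21291) + 151 = 292 + 2√(21291), so γ^2 - 292 = 2√(21291); squaring, (γ^2 - 292)^2 = 4·21291, i.e. γ^4 - 584γ^2 + 85264 - 85164 = 0, i.e. γ^4 - 584γ^2 + 100 = 0. So γ is a root of x^4 - 584x^2 + 100. This polynomial is irreducible over Q: it has no rational root (each ±√141 ± √151 is irrational), and any factorization into two quadratics over Q would force √(21291) ∈ Q (pairing opposite roots) or √141, √151 ∈ Q (other pairings), all impossible. Hence [Q(γ):Q] = 4 = [Q(√141, √151):Q], so Q(γ) = Q(√141, √151).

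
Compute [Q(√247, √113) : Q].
[Q(√247, √113) : Q] = 4

[Q(√247):Q] = 2 (min poly x^2 - 247, irreducible since 247 is squarefree > 1). For the top step, suppose √113 ∈ Q(√247), say √113 = c + d√247 with c, d ∈ Q. Squaring: 113 = c^2 + 247d^2 + 2cd√247. Since √247 ∉ Q this forces 2cd = 0. If d = 0 then √113 = c ∈ Q, contradicting 113 squarefree > 1. If c = 0 then 113 = 247d^2, so 247·113 = (247d)^2 is a perfect square in Q — but 247·113 = 27911 is not a perfect square (since 247 and 113 are distinct squarefree integers). Contradiction. Hence √113 ∉ Q(√247), so x^2 - 113 stays irreducible over Q(√247) and [Q(√247, √113) : Q(√247)] = 2. By the tower law, [Q(√247, √113) : Q] = 2 · 2 = 4.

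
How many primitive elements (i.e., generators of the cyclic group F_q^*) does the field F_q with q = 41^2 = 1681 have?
There are φ(1680) = 384 primitive elements

F_q^* is cyclic of order q - 1 = 1680. A cyclic group of order m has exactly φ(m) generators. Here m = 1680 = 2^4 · 3 · 5 · 7, so the number of primitive elements is φ(1680) = 384.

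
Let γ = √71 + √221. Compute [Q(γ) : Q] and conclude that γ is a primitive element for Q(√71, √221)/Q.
[Q(γ) : Q] = 4 (equivalently, Q(γ) = Q(√71, √221))

Obviously Q(γ) ⊆ Q(√71, √221), and [Q(√71, √221):Q] = 4 (since 71, 221 are distinct squarefree integers > 1 with 15691 not a perfect square). To show equality we compute the minimal polynomial of γ. From γ = √71 + √221: γ^2 = 71 + 2√(15691) + 221 = 292 + 2√(15691), so γ^2 - 292 = 2√(15691); squaring, (γ^2 - 292)^2 = 4·15691, i.e. γ^4 - 584γ^2 + 85264 - 62764 = 0, i.e. γ^4 - 584γ^2 + 22500 = 0. So γ is a root of x^4 - 584x^2 + 22500. This polynomial is irreducible over Q: it has no rational root (each ±√71 ± √221 is irrational), and any factorization into two quadratics over Q would force √(15691) ∈ Q (pairing opposite roots) or √71, √221 ∈ Q (other pairings), all impossible. Hence [Q(γ):Q] = 4 = [Q(√71, √221):Q], so Q(γ) = Q(√71, √221).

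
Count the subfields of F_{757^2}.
F_{757^2} has 2 subfields

The subfields of F_{p^n} are exactly the fields F_{p^d} for d | n (each is the fixed field of the unique index-d subgroup of Gal(F_{p^n}/F_p) ≅ Z/nZ). The divisors of n = 2 are {1, 2}, giving 2 subfields: F_{757^1}, F_{757^2}.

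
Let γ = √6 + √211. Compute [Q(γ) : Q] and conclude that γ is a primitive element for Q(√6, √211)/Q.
[Q(γ) : Q] = 4 (equivalently, Q(γ) = Q(√6, √211))

Obviously Q(γ) ⊆ Q(√6, √211), and [Q(√6, √211):Q] = 4 (since 6, 211 are distinct squarefree integers > 1 with 1266 not a perfect square). To show equality we compute the minimal polynomial of γ. From γ = √6 + √211: γ^2 = 6 + 2√(1266) + 211 = 217 + 2√(1266), so γ^2 - 217 = 2√(1266); squaring, (γ^2 - 217)^2 = 4·1266, i.e. γ^4 - 434γ^2 + 47089 - 5064 = 0, i.e. γ^4 - 434γ^2 + 42025 = 0. So γ is a root of x^4 - 434x^2 + 42025. This polynomial is irreducible over Q: it has no rational root (each ±√6 ± √211 is irrational), and any factorization into two quadratics over Q would force √(1266) ∈ Q (pairing opposite roots) or √6, √211 ∈ Q (other pairings), all impossible. Hence [Q(γ):Q] = 4 = [Q(√6, √211):Q], so Q(γ) = Q(√6, √211).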